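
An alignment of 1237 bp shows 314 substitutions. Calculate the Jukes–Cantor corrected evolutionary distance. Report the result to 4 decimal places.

0.3099

p = 314/1237 ≈ 0.25384.
d = −(3/4) ln(1 − 4p/3) = −0.75 ln(1 − 0.338453) = −0.75 ln(0.661547)
  = −0.75 × (-0.413174) = 0.309881 substitutions/site.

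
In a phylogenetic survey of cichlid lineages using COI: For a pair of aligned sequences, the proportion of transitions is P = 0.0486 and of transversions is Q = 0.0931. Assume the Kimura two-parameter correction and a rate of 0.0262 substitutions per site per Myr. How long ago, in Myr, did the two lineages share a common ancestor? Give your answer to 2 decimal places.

3.00

Under the Kimura two-parameter model, d = −½ ln(1 − 2P − Q) − ¼ ln(1 − 2Q).
1 − 2P − Q = 0.8097, giving −½ ln(0.8097) = 0.105546.
1 − 2Q = 0.8138, giving −¼ ln(0.8138) = 0.051510.
d = 0.105546 + 0.051510 = 0.157056.
Under a molecular clock d = 2μt, so t = d/(2μ) = 0.157056 / (2 × 0.0262) = 3.00 Myr.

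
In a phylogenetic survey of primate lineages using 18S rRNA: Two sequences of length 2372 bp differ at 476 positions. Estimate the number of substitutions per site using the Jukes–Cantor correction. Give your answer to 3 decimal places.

p = 476/2372 ≈ 0.200675.
d = −(3/4) ln(1 − 4p/3) = −0.75 ln(1 − 0.267567) = −0.75 ln(0.732433)
  = −0.75 × (-0.311383) = 0.233537 substitutions/site.

0.234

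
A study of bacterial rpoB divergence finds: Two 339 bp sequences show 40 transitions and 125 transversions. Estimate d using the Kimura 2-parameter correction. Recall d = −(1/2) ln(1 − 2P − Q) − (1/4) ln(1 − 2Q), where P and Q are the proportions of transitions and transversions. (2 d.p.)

0.80

P = 40/339 ≈ 0.117994 and Q = 125/339 ≈ 0.368732.
Under the Kimura two-parameter model, d = −½ ln(1 − 2P − Q) − ¼ ln(1 − 2Q).
1 − 2P − Q = 0.39528, giving −½ ln(0.39528) = 0.464080.
1 − 2Q = 0.262536, giving −¼ ln(0.262536) = 0.334342.
d = 0.464080 + 0.334342 = 0.798422.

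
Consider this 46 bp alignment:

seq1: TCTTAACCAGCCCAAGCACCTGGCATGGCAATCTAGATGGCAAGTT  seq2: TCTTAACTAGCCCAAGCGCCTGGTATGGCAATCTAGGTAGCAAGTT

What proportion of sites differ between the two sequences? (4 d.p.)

0.1087

The sequences differ at 5 of 46 positions (sites 8, 18, 24, 37, 39).
p = 5/46 = 0.108695… ≈ 0.1087 (to 4 d.p.).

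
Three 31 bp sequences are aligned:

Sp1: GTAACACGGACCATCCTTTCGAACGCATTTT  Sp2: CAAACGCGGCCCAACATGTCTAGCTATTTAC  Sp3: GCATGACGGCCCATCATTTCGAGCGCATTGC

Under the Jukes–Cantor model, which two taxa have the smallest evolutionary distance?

Sp1 and Sp3

Sp1–Sp2: 14/31 differ, p = 0.452, d = 0.691.
Sp1–Sp3: 8/31 differ, p = 0.258, d = 0.316.
Sp2–Sp3: 12/31 differ, p = 0.387, d = 0.544.
The smallest distance is between Sp1 and Sp3.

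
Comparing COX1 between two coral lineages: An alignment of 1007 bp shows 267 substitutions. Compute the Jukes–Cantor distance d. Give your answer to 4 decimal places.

0.3272

p = 267/1007 ≈ 0.265144.
d = −(3/4) ln(1 − 4p/3) = −0.75 ln(1 − 0.353525) = −0.75 ln(0.646475)
  = −0.75 × (-0.436221) = 0.327166 substitutions/site.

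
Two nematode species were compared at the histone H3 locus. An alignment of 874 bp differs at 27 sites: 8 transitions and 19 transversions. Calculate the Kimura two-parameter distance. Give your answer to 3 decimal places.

0.032

P = 8/874 ≈ 0.009153 and Q = 19/874 ≈ 0.021739.
Under the Kimura two-parameter model, d = −½ ln(1 − 2P − Q) − ¼ ln(1 − 2Q).
1 − 2P − Q = 0.959955, giving −½ ln(0.959955) = 0.020434.
1 − 2Q = 0.956522, giving −¼ ln(0.956522) = 0.011113.
d = 0.020434 + 0.011113 = 0.031547.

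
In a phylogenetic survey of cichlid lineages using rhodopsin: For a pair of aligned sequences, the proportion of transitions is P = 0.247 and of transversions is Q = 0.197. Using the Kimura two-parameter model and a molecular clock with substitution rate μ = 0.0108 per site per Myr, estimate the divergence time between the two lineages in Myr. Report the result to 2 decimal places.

Under the Kimura two-parameter model, d = −½ ln(1 − 2P − Q) − ¼ ln(1 − 2Q).
1 − 2P − Q = 0.309, giving −½ ln(0.309) = 0.587207.
1 − 2Q = 0.606, giving −¼ ln(0.606) = 0.125219.
d = 0.587207 + 0.125219 = 0.712426.
Under a molecular clock d = 2μt, so t = d/(2μ) = 0.712426 / (2 × 0.0108) = 32.98 Myr.

32.98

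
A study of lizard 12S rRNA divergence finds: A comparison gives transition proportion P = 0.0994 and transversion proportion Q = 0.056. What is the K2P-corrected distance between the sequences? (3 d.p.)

0.177

Under the Kimura two-parameter model, d = −½ ln(1 − 2P − Q) − ¼ ln(1 − 2Q).
1 − 2P − Q = 0.7452, giving −½ ln(0.7452) = 0.147051.
1 − 2Q = 0.888, giving −¼ ln(0.888) = 0.029696.
d = 0.147051 + 0.029696 = 0.176747.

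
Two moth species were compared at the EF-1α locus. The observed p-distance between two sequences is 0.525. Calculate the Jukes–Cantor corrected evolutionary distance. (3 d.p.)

0.903

d = −(3/4) ln(1 − 4p/3) = −0.75 ln(1 − 0.7) = −0.75 ln(0.3)
  = −0.75 × (-1.203973) = 0.902980 substitutions/site.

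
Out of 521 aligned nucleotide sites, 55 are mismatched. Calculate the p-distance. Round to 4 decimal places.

p = 55/521 = 0.105566… ≈ 0.1056 (to 4 d.p.).

0.1056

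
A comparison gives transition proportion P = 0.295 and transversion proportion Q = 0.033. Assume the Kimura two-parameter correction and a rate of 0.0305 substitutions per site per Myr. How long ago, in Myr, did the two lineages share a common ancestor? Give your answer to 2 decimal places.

8.28

Under the Kimura two-parameter model, d = −½ ln(1 − 2P − Q) − ¼ ln(1 − 2Q).
1 − 2P − Q = 0.377, giving −½ ln(0.377) = 0.487755.
1 − 2Q = 0.934, giving −¼ ln(0.934) = 0.017070.
d = 0.487755 + 0.017070 = 0.504825.
Under a molecular clock d = 2μt, so t = d/(2μ) = 0.504825 / (2 × 0.0305) = 8.28 Myr.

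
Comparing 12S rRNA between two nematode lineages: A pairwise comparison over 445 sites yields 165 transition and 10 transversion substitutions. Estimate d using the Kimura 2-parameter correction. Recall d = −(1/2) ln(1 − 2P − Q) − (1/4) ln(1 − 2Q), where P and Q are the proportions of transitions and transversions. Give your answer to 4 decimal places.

0.7336

P = 165/445 ≈ 0.370787 and Q = 10/445 ≈ 0.022472.
Under the Kimura two-parameter model, d = −½ ln(1 − 2P − Q) − ¼ ln(1 − 2Q).
1 − 2P − Q = 0.235954, giving −½ ln(0.235954) = 0.722059.
1 − 2Q = 0.955056, giving −¼ ln(0.955056) = 0.011496.
d = 0.722059 + 0.011496 = 0.733555.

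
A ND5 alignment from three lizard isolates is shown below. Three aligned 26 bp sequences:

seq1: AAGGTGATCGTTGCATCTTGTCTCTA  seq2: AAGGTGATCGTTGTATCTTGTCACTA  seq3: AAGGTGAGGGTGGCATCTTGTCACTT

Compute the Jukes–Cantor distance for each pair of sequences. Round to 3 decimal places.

seq1–seq2: 2/26 sites differ → p ≈ 0.076923, d = −0.75 ln(1 − 0.102564) = 0.081160 ≈ 0.081.
seq1–seq3: 5/26 sites differ → p ≈ 0.192308, d = −0.75 ln(1 − 0.256411) = 0.222200 ≈ 0.222.
seq2–seq3: 5/26 sites differ → p ≈ 0.192308, d = −0.75 ln(1 − 0.256411) = 0.222200 ≈ 0.222.

d(seq1,seq2) = 0.081, d(seq1,seq3) = 0.222, d(seq2,seq3) = 0.222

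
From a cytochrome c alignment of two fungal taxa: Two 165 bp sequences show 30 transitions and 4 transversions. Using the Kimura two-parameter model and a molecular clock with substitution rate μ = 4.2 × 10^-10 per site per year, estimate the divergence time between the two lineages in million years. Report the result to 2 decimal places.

306.95

P = 30/165 ≈ 0.181818 and Q = 4/165 ≈ 0.024242.
Under the Kimura two-parameter model, d = −½ ln(1 − 2P − Q) − ¼ ln(1 − 2Q).
1 − 2P − Q = 0.612122, giving −½ ln(0.612122) = 0.245412.
1 − 2Q = 0.951516, giving −¼ ln(0.951516) = 0.012425.
d = 0.245412 + 0.012425 = 0.257837.
Under a molecular clock d = 2μt, so t = d/(2μ) = 0.257837 / (2 × 4.2 × 10^-10) = 306.95 million years.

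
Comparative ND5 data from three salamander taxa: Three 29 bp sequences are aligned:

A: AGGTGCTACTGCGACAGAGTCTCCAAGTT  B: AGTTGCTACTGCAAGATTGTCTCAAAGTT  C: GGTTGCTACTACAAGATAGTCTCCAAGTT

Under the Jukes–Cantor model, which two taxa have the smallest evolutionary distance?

B and C

A–B: 6/29 differ, p = 0.207, d = 0.242.
A–C: 6/29 differ, p = 0.207, d = 0.242.
B–C: 4/29 differ, p = 0.138, d = 0.152.
The smallest distance is between B and C.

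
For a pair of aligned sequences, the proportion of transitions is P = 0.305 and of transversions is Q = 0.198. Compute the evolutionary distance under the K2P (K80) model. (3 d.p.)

0.951

Under the Kimura two-parameter model, d = −½ ln(1 − 2P − Q) − ¼ ln(1 − 2Q).
1 − 2P − Q = 0.192, giving −½ ln(0.192) = 0.825130.
1 − 2Q = 0.604, giving −¼ ln(0.604) = 0.126045.
d = 0.825130 + 0.126045 = 0.951175.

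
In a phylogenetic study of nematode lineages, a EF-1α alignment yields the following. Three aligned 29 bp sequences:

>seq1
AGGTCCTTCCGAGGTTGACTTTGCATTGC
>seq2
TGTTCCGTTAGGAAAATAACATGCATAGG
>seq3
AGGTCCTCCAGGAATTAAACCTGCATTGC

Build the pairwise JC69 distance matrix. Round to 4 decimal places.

seq1–seq2: 16/29 sites differ → p ≈ 0.551724, d = −0.75 ln(1 − 0.735632) = 0.997810 ≈ 0.9978.
seq1–seq3: 9/29 sites differ → p ≈ 0.310345, d = −0.75 ln(1 − 0.413793) = 0.400562 ≈ 0.4006.
seq2–seq3: 11/29 sites differ → p ≈ 0.37931, d = −0.75 ln(1 − 0.505747) = 0.528531 ≈ 0.5285.

d(seq1,seq2) = 0.9978, d(seq1,seq3) = 0.4006, d(seq2,seq3) = 0.5285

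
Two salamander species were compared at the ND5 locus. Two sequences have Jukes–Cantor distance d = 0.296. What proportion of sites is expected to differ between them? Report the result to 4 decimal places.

0.2446

p = (3/4)(1 − e^(−4d/3)) = 0.75 × (1 − e^(-0.394667)) = 0.75 × (1 − 0.673904) = 0.244572.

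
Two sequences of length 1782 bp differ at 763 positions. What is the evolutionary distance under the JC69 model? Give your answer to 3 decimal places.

0.635

p = 763/1782 ≈ 0.428171.
d = −(3/4) ln(1 − 4p/3) = −0.75 ln(1 − 0.570895) = −0.75 ln(0.429105)
  = −0.75 × (-0.846054) = 0.634541 substitutions/site.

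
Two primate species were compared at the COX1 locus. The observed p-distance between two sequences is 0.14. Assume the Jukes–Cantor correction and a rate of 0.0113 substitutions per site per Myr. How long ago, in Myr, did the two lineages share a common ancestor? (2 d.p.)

6.86

d = −(3/4) ln(1 − 4p/3) = −0.75 ln(1 − 0.186667) = −0.75 ln(0.813333)
  = −0.75 × (-0.206615) = 0.154961 substitutions/site.
Under a molecular clock d = 2μt, so t = d/(2μ) = 0.154961 / (2 × 0.0113) = 6.86 Myr.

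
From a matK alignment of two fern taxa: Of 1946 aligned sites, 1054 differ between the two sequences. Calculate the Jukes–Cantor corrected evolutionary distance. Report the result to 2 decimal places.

p = 1054/1946 ≈ 0.541624.
d = −(3/4) ln(1 − 4p/3) = −0.75 ln(1 − 0.722165) = −0.75 ln(0.277835)
  = −0.75 × (-1.280728) = 0.960546 substitutions/site.

0.96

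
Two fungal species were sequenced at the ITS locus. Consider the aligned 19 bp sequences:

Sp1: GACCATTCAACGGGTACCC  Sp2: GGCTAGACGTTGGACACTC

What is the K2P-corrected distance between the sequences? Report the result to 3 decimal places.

1.221

Of 19 sites, 7 differences are transitions and 3 are transversions, so P = 7/19 ≈ 0.368421 and Q = 3/19 ≈ 0.157895.
Under the Kimura two-parameter model, d = −½ ln(1 − 2P − Q) − ¼ ln(1 − 2Q).
1 − 2P − Q = 0.105263, giving −½ ln(0.105263) = 1.125647.
1 − 2Q = 0.68421, giving −¼ ln(0.68421) = 0.094873.
d = 1.125647 + 0.094873 = 1.220520.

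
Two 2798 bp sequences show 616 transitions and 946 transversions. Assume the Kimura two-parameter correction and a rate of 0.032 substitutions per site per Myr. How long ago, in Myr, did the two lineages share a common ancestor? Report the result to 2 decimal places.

16.18

P = 616/2798 ≈ 0.220157 and Q = 946/2798 ≈ 0.338099.
Under the Kimura two-parameter model, d = −½ ln(1 − 2P − Q) − ¼ ln(1 − 2Q).
1 − 2P − Q = 0.221587, giving −½ ln(0.221587) = 0.753470.
1 − 2Q = 0.323802, giving −¼ ln(0.323802) = 0.281906.
d = 0.753470 + 0.281906 = 1.035376.
Under a molecular clock d = 2μt, so t = d/(2μ) = 1.035376 / (2 × 0.032) = 16.18 Myr.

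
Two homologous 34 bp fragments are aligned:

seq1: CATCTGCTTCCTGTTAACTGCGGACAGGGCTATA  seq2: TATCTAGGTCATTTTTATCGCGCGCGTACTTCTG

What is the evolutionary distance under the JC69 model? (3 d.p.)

0.918

The sequences differ at 18 of 34 sites, so p = 18/34 ≈ 0.529412.
d = −(3/4) ln(1 − 4p/3) = −0.75 ln(1 − 0.705883) = −0.75 ln(0.294117)
  = −0.75 × (-1.223778) = 0.917834 substitutions/site.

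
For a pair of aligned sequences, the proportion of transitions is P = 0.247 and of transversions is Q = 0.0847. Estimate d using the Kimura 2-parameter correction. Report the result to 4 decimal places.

Under the Kimura two-parameter model, d = −½ ln(1 − 2P − Q) − ¼ ln(1 − 2Q).
1 − 2P − Q = 0.4213, giving −½ ln(0.4213) = 0.432205.
1 − 2Q = 0.8306, giving −¼ ln(0.8306) = 0.046402.
d = 0.432205 + 0.046402 = 0.478607.

0.4786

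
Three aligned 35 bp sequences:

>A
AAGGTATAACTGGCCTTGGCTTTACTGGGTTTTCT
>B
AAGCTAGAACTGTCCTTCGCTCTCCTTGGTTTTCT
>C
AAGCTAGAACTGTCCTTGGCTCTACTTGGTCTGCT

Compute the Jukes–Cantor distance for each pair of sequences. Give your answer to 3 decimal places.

A–B: 7/35 sites differ → p = 0.2, d = −0.75 ln(1 − 0.266667) = 0.232617 ≈ 0.233.
A–C: 7/35 sites differ → p = 0.2, d = −0.75 ln(1 − 0.266667) = 0.232617 ≈ 0.233.
B–C: 4/35 sites differ → p ≈ 0.114286, d = −0.75 ln(1 − 0.152381) = 0.123993 ≈ 0.124.

d(A,B) = 0.233, d(A,C) = 0.233, d(B,C) = 0.124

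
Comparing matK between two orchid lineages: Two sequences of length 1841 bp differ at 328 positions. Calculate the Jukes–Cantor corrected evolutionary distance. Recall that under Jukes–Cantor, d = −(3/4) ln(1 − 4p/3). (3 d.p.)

0.203

p = 328/1841 ≈ 0.178164.
d = −(3/4) ln(1 − 4p/3) = −0.75 ln(1 − 0.237552) = −0.75 ln(0.762448)
  = −0.75 × (-0.271221) = 0.203416 substitutions/site.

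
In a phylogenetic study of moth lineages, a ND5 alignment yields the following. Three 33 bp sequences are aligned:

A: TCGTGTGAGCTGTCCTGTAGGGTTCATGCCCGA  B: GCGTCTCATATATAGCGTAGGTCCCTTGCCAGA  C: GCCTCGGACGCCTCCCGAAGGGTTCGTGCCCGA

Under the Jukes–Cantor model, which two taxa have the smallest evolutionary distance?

A and C

A–B: 14/33 differ, p = 0.424, d = 0.625.
A–C: 11/33 differ, p = 0.333, d = 0.441.
B–C: 15/33 differ, p = 0.455, d = 0.699.
The smallest distance is between A and C.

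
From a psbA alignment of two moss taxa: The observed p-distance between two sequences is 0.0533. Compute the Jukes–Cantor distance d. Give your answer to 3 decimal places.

d = −(3/4) ln(1 − 4p/3) = −0.75 ln(1 − 0.071067) = −0.75 ln(0.928933)
  = −0.75 × (-0.073719) = 0.055289 substitutions/site.

0.055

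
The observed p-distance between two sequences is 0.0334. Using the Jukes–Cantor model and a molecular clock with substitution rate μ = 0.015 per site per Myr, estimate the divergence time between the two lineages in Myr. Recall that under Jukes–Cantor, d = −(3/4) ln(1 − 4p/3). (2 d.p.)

1.14

d = −(3/4) ln(1 − 4p/3) = −0.75 ln(1 − 0.044533) = −0.75 ln(0.955467)
  = −0.75 × (-0.045555) = 0.034166 substitutions/site.
Under a molecular clock d = 2μt, so t = d/(2μ) = 0.034166 / (2 × 0.015) = 1.14 Myr.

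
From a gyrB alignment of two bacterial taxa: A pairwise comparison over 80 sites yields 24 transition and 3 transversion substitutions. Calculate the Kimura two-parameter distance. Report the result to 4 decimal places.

0.5269

P = 24/80 = 0.3 and Q = 3/80 = 0.0375.
Under the Kimura two-parameter model, d = −½ ln(1 − 2P − Q) − ¼ ln(1 − 2Q).
1 − 2P − Q = 0.3625, giving −½ ln(0.3625) = 0.507365.
1 − 2Q = 0.925, giving −¼ ln(0.925) = 0.019490.
d = 0.507365 + 0.019490 = 0.526855.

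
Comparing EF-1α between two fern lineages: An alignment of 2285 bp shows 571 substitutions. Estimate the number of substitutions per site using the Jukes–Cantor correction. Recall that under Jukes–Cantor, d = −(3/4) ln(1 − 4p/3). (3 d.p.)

p = 571/2285 ≈ 0.249891.
d = −(3/4) ln(1 − 4p/3) = −0.75 ln(1 − 0.333188) = −0.75 ln(0.666812)
  = −0.75 × (-0.405247) = 0.303935 substitutions/site.

0.304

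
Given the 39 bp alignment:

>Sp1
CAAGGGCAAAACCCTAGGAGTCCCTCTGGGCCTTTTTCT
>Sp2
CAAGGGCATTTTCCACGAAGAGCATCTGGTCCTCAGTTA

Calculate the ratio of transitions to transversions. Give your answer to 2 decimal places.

Transitions are A↔G and C↔T; transversions are all other mismatches.
Transitions: 4. Transversions: 12.
R = 4/12 = 0.333333… ≈ 0.33 (to 2 d.p.).

0.33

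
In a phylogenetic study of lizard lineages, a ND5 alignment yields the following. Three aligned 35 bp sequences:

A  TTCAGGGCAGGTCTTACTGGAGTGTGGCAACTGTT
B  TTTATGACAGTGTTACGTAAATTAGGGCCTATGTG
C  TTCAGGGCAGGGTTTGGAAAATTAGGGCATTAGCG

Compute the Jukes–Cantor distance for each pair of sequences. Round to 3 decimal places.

d(A,B) = 0.868, d(A,C) = 0.635, d(B,C) = 0.407

A–B: 18/35 sites differ → p ≈ 0.514286, d = −0.75 ln(1 − 0.685715) = 0.868091 ≈ 0.868.
A–C: 15/35 sites differ → p ≈ 0.428571, d = −0.75 ln(1 − 0.571428) = 0.635472 ≈ 0.635.
B–C: 11/35 sites differ → p ≈ 0.314286, d = −0.75 ln(1 − 0.419048) = 0.407315 ≈ 0.407.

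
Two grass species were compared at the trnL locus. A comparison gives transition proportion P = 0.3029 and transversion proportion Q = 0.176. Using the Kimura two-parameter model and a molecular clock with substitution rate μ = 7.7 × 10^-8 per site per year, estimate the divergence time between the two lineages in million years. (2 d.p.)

5.65

Under the Kimura two-parameter model, d = −½ ln(1 − 2P − Q) − ¼ ln(1 − 2Q).
1 − 2P − Q = 0.2182, giving −½ ln(0.2182) = 0.761172.
1 − 2Q = 0.648, giving −¼ ln(0.648) = 0.108466.
d = 0.761172 + 0.108466 = 0.869638.
Under a molecular clock d = 2μt, so t = d/(2μ) = 0.869638 / (2 × 7.7 × 10^-8) = 5.65 million years.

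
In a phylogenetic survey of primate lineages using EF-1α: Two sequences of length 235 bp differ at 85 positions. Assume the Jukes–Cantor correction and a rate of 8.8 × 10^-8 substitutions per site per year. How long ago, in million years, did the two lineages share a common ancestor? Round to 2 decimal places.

2.81

p = 85/235 ≈ 0.361702.
d = −(3/4) ln(1 − 4p/3) = −0.75 ln(1 − 0.482269) = −0.75 ln(0.517731)
  = −0.75 × (-0.658299) = 0.493724 substitutions/site.
Under a molecular clock d = 2μt, so t = d/(2μ) = 0.493724 / (2 × 8.8 × 10^-8) = 2.81 million years.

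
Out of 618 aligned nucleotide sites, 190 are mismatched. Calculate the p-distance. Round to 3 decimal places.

p = 190/618 = 0.307443… ≈ 0.307 (to 3 d.p.).

0.307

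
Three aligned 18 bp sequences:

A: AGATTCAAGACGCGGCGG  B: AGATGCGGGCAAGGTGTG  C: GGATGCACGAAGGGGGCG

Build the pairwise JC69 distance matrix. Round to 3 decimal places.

d(A,B) = 1.012, d(A,C) = 0.548, d(B,C) = 0.548

A–B: 10/18 sites differ → p ≈ 0.555556, d = −0.75 ln(1 − 0.740741) = 1.012446 ≈ 1.012.
A–C: 7/18 sites differ → p ≈ 0.388889, d = −0.75 ln(1 − 0.518519) = 0.548166 ≈ 0.548.
B–C: 7/18 sites differ → p ≈ 0.388889, d = −0.75 ln(1 − 0.518519) = 0.548166 ≈ 0.548.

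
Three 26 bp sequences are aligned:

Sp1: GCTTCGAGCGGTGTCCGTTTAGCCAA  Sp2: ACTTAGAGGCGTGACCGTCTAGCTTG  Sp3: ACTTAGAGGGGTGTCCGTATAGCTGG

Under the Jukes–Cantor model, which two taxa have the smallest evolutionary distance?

Sp2 and Sp3

Sp1–Sp2: 9/26 differ, p = 0.346, d = 0.464.
Sp1–Sp3: 7/26 differ, p = 0.269, d = 0.334.
Sp2–Sp3: 4/26 differ, p = 0.154, d = 0.172.
The smallest distance is between Sp2 and Sp3.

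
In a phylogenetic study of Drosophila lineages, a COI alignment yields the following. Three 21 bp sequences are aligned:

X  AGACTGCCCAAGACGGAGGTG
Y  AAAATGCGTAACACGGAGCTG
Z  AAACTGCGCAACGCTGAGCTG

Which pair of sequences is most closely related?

Y and Z

X–Y: 6/21 differ, p = 0.286, d = 0.360.
X–Z: 6/21 differ, p = 0.286, d = 0.360.
Y–Z: 4/21 differ, p = 0.190, d = 0.220.
The smallest distance is between Y and Z.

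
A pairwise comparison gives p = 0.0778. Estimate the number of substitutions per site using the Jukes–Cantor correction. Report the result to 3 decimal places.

0.082

d = −(3/4) ln(1 − 4p/3) = −0.75 ln(1 − 0.103733) = −0.75 ln(0.896267)
  = −0.75 × (-0.109517) = 0.082138 substitutions/site.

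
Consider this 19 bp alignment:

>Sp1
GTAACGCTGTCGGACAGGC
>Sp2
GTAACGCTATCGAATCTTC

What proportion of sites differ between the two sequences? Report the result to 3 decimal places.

0.316

The sequences differ at 6 of 19 positions (sites 9, 13, 15, 16, 17, 18).
p = 6/19 = 0.315789… ≈ 0.316 (to 3 d.p.).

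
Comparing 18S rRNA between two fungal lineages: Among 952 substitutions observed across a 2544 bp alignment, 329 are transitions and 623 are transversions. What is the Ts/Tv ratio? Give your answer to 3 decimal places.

R = 329/623 = 0.528089… ≈ 0.528 (to 3 d.p.).

0.528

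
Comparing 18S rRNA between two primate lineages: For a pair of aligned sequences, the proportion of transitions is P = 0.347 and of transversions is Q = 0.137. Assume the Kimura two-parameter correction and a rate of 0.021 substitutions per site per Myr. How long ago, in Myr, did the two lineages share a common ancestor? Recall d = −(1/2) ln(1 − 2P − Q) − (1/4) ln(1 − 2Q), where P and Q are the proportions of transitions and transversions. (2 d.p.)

23.07

Under the Kimura two-parameter model, d = −½ ln(1 − 2P − Q) − ¼ ln(1 − 2Q).
1 − 2P − Q = 0.169, giving −½ ln(0.169) = 0.888928.
1 − 2Q = 0.726, giving −¼ ln(0.726) = 0.080051.
d = 0.888928 + 0.080051 = 0.968979.
Under a molecular clock d = 2μt, so t = d/(2μ) = 0.968979 / (2 × 0.021) = 23.07 Myr.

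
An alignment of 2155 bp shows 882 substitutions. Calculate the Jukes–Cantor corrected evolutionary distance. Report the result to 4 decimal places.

p = 882/2155 ≈ 0.409281.
d = −(3/4) ln(1 − 4p/3) = −0.75 ln(1 − 0.545708) = −0.75 ln(0.454292)
  = −0.75 × (-0.789015) = 0.591761 substitutions/site.

0.5918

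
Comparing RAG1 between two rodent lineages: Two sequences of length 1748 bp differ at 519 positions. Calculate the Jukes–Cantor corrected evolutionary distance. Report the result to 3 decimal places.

0.378

p = 519/1748 ≈ 0.296911.
d = −(3/4) ln(1 − 4p/3) = −0.75 ln(1 − 0.395881) = −0.75 ln(0.604119)
  = −0.75 × (-0.503984) = 0.377988 substitutions/site.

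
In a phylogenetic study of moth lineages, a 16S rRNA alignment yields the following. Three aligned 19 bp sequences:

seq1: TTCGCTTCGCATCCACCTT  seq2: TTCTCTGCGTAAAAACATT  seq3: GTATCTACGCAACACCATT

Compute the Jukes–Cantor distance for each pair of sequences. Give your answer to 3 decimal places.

d(seq1,seq2) = 0.507, d(seq1,seq3) = 0.618, d(seq2,seq3) = 0.410

seq1–seq2: 7/19 sites differ → p ≈ 0.368421, d = −0.75 ln(1 − 0.491228) = 0.506816 ≈ 0.507.
seq1–seq3: 8/19 sites differ → p ≈ 0.421053, d = −0.75 ln(1 − 0.561404) = 0.618132 ≈ 0.618.
seq2–seq3: 6/19 sites differ → p ≈ 0.315789, d = −0.75 ln(1 − 0.421052) = 0.409907 ≈ 0.410.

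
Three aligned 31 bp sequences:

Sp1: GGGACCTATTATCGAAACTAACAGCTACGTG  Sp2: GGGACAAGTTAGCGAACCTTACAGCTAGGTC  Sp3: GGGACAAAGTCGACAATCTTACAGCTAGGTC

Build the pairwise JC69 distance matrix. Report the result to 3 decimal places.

Sp1–Sp2: 8/31 sites differ → p ≈ 0.258065, d = −0.75 ln(1 − 0.344087) = 0.316295 ≈ 0.316.
Sp1–Sp3: 11/31 sites differ → p ≈ 0.354839, d = −0.75 ln(1 − 0.473119) = 0.480585 ≈ 0.481.
Sp2–Sp3: 6/31 sites differ → p ≈ 0.193548, d = −0.75 ln(1 − 0.258064) = 0.223869 ≈ 0.224.

d(Sp1,Sp2) = 0.316, d(Sp1,Sp3) = 0.481, d(Sp2,Sp3) = 0.224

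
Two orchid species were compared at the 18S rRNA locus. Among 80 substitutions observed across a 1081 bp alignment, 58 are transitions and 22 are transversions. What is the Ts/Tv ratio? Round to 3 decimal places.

2.636

R = 58/22 = 2.636363… ≈ 2.636 (to 3 d.p.).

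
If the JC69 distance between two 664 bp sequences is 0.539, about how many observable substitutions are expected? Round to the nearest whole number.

255

Invert JC69: p = (3/4)(1 − e^(−4d/3)) = 0.75 × (1 − e^(-0.718667)) = 0.75 × (1 − 0.487402) = 0.384449.
Expected differing sites = pL ≈ 0.384449 × 664 = 255.274136 ≈ 255.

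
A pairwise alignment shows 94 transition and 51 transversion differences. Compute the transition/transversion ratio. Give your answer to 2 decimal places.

R = 94/51 = 1.843137… ≈ 1.84 (to 2 d.p.).

1.84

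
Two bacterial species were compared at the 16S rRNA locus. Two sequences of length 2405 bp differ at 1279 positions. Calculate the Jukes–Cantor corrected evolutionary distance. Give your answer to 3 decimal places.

0.926

p = 1279/2405 ≈ 0.531809.
d = −(3/4) ln(1 − 4p/3) = −0.75 ln(1 − 0.709079) = −0.75 ln(0.290921)
  = −0.75 × (-1.234704) = 0.926028 substitutions/site.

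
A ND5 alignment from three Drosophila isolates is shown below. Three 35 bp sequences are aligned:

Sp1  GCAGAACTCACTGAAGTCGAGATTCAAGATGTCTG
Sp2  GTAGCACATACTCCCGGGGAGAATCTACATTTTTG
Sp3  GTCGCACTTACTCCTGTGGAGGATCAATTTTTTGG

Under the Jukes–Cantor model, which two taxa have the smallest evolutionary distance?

Sp2 and Sp3

Sp1–Sp2: 14/35 differ, p = 0.400, d = 0.572.
Sp1–Sp3: 15/35 differ, p = 0.429, d = 0.635.
Sp2–Sp3: 9/35 differ, p = 0.257, d = 0.315.
The smallest distance is between Sp2 and Sp3.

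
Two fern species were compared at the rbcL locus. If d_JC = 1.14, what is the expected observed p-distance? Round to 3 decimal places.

0.586

p = (3/4)(1 − e^(−4d/3)) = 0.75 × (1 − e^(-1.52)) = 0.75 × (1 − 0.218712) = 0.585966.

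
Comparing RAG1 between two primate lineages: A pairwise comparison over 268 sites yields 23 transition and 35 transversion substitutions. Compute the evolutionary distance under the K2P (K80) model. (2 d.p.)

0.26

P = 23/268 ≈ 0.085821 and Q = 35/268 ≈ 0.130597.
Under the Kimura two-parameter model, d = −½ ln(1 − 2P − Q) − ¼ ln(1 − 2Q).
1 − 2P − Q = 0.697761, giving −½ ln(0.697761) = 0.179939.
1 − 2Q = 0.738806, giving −¼ ln(0.738806) = 0.075680.
d = 0.179939 + 0.075680 = 0.255619.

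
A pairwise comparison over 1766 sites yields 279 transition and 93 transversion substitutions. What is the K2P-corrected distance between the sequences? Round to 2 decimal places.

P = 279/1766 ≈ 0.157984 and Q = 93/1766 ≈ 0.052661.
Under the Kimura two-parameter model, d = −½ ln(1 − 2P − Q) − ¼ ln(1 − 2Q).
1 − 2P − Q = 0.631371, giving −½ ln(0.631371) = 0.229931.
1 − 2Q = 0.894678, giving −¼ ln(0.894678) = 0.027823.
d = 0.229931 + 0.027823 = 0.257754.

0.26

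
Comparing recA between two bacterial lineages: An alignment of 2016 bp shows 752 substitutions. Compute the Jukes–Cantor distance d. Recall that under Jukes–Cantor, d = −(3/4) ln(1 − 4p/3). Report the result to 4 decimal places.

0.5159

p = 752/2016 ≈ 0.373016.
d = −(3/4) ln(1 − 4p/3) = −0.75 ln(1 − 0.497355) = −0.75 ln(0.502645)
  = −0.75 × (-0.687871) = 0.515903 substitutions/site.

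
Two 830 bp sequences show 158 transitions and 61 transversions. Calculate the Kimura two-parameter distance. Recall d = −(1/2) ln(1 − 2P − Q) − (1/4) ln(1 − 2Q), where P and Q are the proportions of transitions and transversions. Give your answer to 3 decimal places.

P = 158/830 ≈ 0.190361 and Q = 61/830 ≈ 0.073494.
Under the Kimura two-parameter model, d = −½ ln(1 − 2P − Q) − ¼ ln(1 − 2Q).
1 − 2P − Q = 0.545784, giving −½ ln(0.545784) = 0.302766.
1 − 2Q = 0.853012, giving −¼ ln(0.853012) = 0.039745.
d = 0.302766 + 0.039745 = 0.342511.

0.343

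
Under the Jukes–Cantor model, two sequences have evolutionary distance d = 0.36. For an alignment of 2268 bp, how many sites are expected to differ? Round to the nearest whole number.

Invert JC69: p = (3/4)(1 − e^(−4d/3)) = 0.75 × (1 − e^(-0.48)) = 0.75 × (1 − 0.618783) = 0.285913.
Expected differing sites = pL ≈ 0.285913 × 2268 = 648.450684 ≈ 648.

648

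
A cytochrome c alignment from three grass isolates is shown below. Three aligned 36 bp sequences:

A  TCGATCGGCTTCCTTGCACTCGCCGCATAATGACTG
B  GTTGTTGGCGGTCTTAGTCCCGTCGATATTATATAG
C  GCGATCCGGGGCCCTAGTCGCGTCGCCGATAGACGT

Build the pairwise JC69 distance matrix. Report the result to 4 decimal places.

A–B: 22/36 sites differ → p ≈ 0.611111, d = −0.75 ln(1 − 0.814815) = 1.264800 ≈ 1.2648.
A–C: 17/36 sites differ → p ≈ 0.472222, d = −0.75 ln(1 − 0.629629) = 0.744938 ≈ 0.7449.
B–C: 17/36 sites differ → p ≈ 0.472222, d = −0.75 ln(1 − 0.629629) = 0.744938 ≈ 0.7449.

d(A,B) = 1.2648, d(A,C) = 0.7449, d(B,C) = 0.7449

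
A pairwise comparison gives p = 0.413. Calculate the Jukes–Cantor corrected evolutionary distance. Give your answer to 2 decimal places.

d = −(3/4) ln(1 − 4p/3) = −0.75 ln(1 − 0.550667) = −0.75 ln(0.449333)
  = −0.75 × (-0.799991) = 0.599993 substitutions/site.

0.60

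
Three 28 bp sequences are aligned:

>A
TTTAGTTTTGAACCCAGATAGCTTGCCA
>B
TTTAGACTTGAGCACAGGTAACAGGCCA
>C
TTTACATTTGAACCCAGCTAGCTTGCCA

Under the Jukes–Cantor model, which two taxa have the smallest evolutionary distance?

A–B: 8/28 differ, p = 0.286, d = 0.360.
A–C: 3/28 differ, p = 0.107, d = 0.116.
B–C: 8/28 differ, p = 0.286, d = 0.360.
The smallest distance is between A and C.

A and C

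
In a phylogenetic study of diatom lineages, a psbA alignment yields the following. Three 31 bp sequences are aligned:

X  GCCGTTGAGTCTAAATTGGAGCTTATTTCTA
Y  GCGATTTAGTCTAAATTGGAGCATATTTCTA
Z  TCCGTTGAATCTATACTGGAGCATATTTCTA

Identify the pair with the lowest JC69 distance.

X and Y

X–Y: 4/31 differ, p = 0.129, d = 0.142.
X–Z: 5/31 differ, p = 0.161, d = 0.182.
Y–Z: 7/31 differ, p = 0.226, d = 0.269.
The smallest distance is between X and Y.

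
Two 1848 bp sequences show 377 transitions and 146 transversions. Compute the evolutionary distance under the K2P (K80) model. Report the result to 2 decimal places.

P = 377/1848 ≈ 0.204004 and Q = 146/1848 ≈ 0.079004.
Under the Kimura two-parameter model, d = −½ ln(1 − 2P − Q) − ¼ ln(1 − 2Q).
1 − 2P − Q = 0.512988, giving −½ ln(0.512988) = 0.333751.
1 − 2Q = 0.841992, giving −¼ ln(0.841992) = 0.042996.
d = 0.333751 + 0.042996 = 0.376747.

0.38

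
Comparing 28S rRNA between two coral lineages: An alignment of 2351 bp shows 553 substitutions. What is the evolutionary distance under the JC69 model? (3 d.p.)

p = 553/2351 ≈ 0.235219.
d = −(3/4) ln(1 − 4p/3) = −0.75 ln(1 − 0.313625) = −0.75 ln(0.686375)
  = −0.75 × (-0.376331) = 0.282248 substitutions/site.

0.282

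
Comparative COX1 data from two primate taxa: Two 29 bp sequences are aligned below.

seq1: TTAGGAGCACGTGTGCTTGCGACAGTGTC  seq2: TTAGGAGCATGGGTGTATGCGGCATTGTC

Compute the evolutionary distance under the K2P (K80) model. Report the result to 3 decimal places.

0.244

Of 29 sites, 3 differences are transitions and 3 are transversions, so P = 3/29 ≈ 0.103448 and Q = 3/29 ≈ 0.103448.
Under the Kimura two-parameter model, d = −½ ln(1 − 2P − Q) − ¼ ln(1 − 2Q).
1 − 2P − Q = 0.689656, giving −½ ln(0.689656) = 0.185781.
1 − 2Q = 0.793104, giving −¼ ln(0.793104) = 0.057950.
d = 0.185781 + 0.057950 = 0.243731.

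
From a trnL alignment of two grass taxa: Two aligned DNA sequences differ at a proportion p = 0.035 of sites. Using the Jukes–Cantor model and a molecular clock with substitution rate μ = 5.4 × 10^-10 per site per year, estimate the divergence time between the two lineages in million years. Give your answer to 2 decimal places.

33.19

d = −(3/4) ln(1 − 4p/3) = −0.75 ln(1 − 0.046667) = −0.75 ln(0.953333)
  = −0.75 × (-0.047791) = 0.035843 substitutions/site.
Under a molecular clock d = 2μt, so t = d/(2μ) = 0.035843 / (2 × 5.4 × 10^-10) = 33.19 million years.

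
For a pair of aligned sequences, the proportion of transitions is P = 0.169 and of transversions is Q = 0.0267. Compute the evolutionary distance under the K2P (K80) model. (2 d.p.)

0.24

Under the Kimura two-parameter model, d = −½ ln(1 − 2P − Q) − ¼ ln(1 − 2Q).
1 − 2P − Q = 0.6353, giving −½ ln(0.6353) = 0.226829.
1 − 2Q = 0.9466, giving −¼ ln(0.9466) = 0.013720.
d = 0.226829 + 0.013720 = 0.240549.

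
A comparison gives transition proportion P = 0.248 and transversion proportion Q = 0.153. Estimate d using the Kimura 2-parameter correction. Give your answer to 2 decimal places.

0.61

Under the Kimura two-parameter model, d = −½ ln(1 − 2P − Q) − ¼ ln(1 − 2Q).
1 − 2P − Q = 0.351, giving −½ ln(0.351) = 0.523485.
1 − 2Q = 0.694, giving −¼ ln(0.694) = 0.091321.
d = 0.523485 + 0.091321 = 0.614806.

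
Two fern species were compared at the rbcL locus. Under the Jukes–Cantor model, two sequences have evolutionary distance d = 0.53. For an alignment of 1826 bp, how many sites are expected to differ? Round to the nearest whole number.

Invert JC69: p = (3/4)(1 − e^(−4d/3)) = 0.75 × (1 − e^(-0.706667)) = 0.75 × (1 − 0.493286) = 0.380036.
Expected differing sites = pL ≈ 0.380036 × 1826 = 693.945736 ≈ 694.

694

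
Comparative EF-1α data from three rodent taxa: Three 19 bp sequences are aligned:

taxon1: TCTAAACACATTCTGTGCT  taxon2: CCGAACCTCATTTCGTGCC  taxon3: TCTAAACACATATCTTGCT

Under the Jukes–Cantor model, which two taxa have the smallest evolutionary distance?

taxon1 and taxon3

taxon1–taxon2: 7/19 differ, p = 0.368, d = 0.507.
taxon1–taxon3: 4/19 differ, p = 0.211, d = 0.247.
taxon2–taxon3: 7/19 differ, p = 0.368, d = 0.507.
The smallest distance is between taxon1 and taxon3.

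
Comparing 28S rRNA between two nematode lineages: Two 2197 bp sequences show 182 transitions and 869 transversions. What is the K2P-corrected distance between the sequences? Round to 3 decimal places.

0.803

P = 182/2197 ≈ 0.08284 and Q = 869/2197 ≈ 0.395539.
Under the Kimura two-parameter model, d = −½ ln(1 − 2P − Q) − ¼ ln(1 − 2Q).
1 − 2P − Q = 0.438781, giving −½ ln(0.438781) = 0.411877.
1 − 2Q = 0.208922, giving −¼ ln(0.208922) = 0.391449.
d = 0.411877 + 0.391449 = 0.803326.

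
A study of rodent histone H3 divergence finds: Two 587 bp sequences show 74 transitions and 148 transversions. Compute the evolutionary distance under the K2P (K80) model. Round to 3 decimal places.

P = 74/587 ≈ 0.126065 and Q = 148/587 ≈ 0.252129.
Under the Kimura two-parameter model, d = −½ ln(1 − 2P − Q) − ¼ ln(1 − 2Q).
1 − 2P − Q = 0.495741, giving −½ ln(0.495741) = 0.350851.
1 − 2Q = 0.495742, giving −¼ ln(0.495742) = 0.175425.
d = 0.350851 + 0.175425 = 0.526276.

0.526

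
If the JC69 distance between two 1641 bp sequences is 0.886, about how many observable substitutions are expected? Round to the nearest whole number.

Invert JC69: p = (3/4)(1 − e^(−4d/3)) = 0.75 × (1 − e^(-1.181333)) = 0.75 × (1 − 0.306869) = 0.519848.
Expected differing sites = pL ≈ 0.519848 × 1641 = 853.070568 ≈ 853.

853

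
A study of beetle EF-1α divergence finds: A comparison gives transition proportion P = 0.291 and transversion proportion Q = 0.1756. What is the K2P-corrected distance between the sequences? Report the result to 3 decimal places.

Under the Kimura two-parameter model, d = −½ ln(1 − 2P − Q) − ¼ ln(1 − 2Q).
1 − 2P − Q = 0.2424, giving −½ ln(0.2424) = 0.708583.
1 − 2Q = 0.6488, giving −¼ ln(0.6488) = 0.108158.
d = 0.708583 + 0.108158 = 0.816741.

0.817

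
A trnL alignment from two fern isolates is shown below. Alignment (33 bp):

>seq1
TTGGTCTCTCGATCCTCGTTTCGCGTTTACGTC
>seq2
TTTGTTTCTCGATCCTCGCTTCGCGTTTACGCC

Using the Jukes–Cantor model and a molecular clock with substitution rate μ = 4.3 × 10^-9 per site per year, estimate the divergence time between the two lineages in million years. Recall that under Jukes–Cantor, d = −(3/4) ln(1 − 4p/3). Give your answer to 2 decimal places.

The sequences differ at 4 of 33 sites (3, 6, 19, 32), so p = 4/33 ≈ 0.121212.
d = −(3/4) ln(1 − 4p/3) = −0.75 ln(1 − 0.161616) = −0.75 ln(0.838384)
  = −0.75 × (-0.176279) = 0.132209 substitutions/site.
Under a molecular clock d = 2μt, so t = d/(2μ) = 0.132209 / (2 × 4.3 × 10^-9) = 15.37 million years.

15.37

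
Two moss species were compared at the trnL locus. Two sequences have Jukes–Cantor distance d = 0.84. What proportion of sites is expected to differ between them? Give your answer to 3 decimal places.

0.505

p = (3/4)(1 − e^(−4d/3)) = 0.75 × (1 − e^(-1.12)) = 0.75 × (1 − 0.326280) = 0.505290.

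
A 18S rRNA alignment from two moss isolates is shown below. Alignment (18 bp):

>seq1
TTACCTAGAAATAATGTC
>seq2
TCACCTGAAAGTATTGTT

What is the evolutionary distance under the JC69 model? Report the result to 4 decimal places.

0.4408

The sequences differ at 6 of 18 sites (2, 7, 8, 11, 14, 18), so p = 6/18 ≈ 0.333333.
d = −(3/4) ln(1 − 4p/3) = −0.75 ln(1 − 0.444444) = −0.75 ln(0.555556)
  = −0.75 × (-0.587786) = 0.440840 substitutions/site.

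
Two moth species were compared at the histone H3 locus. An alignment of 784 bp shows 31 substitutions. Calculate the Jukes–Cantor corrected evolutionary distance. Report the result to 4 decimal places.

p = 31/784 ≈ 0.039541.
d = −(3/4) ln(1 − 4p/3) = −0.75 ln(1 − 0.052721) = −0.75 ln(0.947279)
  = −0.75 × (-0.054162) = 0.040622 substitutions/site.

0.0406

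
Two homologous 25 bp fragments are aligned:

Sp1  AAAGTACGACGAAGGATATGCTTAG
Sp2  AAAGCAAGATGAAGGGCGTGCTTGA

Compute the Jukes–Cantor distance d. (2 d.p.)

The sequences differ at 8 of 25 sites (5, 7, 10, 16, 17, 18, 24, 25), so p = 8/25 = 0.32.
d = −(3/4) ln(1 − 4p/3) = −0.75 ln(1 − 0.426667) = −0.75 ln(0.573333)
  = −0.75 × (-0.556289) = 0.417217 substitutions/site.

0.42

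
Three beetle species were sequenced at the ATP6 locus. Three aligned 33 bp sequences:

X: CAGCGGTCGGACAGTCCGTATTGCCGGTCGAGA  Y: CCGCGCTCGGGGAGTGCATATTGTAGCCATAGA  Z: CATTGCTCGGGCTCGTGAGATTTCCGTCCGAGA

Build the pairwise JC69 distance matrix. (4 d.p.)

d(X,Y) = 0.4975, d(X,Z) = 0.6254, d(Y,Z) = 0.7798

X–Y: 12/33 sites differ → p ≈ 0.363636, d = −0.75 ln(1 − 0.484848) = 0.497470 ≈ 0.4975.
X–Z: 14/33 sites differ → p ≈ 0.424242, d = −0.75 ln(1 − 0.565656) = 0.625439 ≈ 0.6254.
Y–Z: 16/33 sites differ → p ≈ 0.484848, d = −0.75 ln(1 − 0.646464) = 0.779827 ≈ 0.7798.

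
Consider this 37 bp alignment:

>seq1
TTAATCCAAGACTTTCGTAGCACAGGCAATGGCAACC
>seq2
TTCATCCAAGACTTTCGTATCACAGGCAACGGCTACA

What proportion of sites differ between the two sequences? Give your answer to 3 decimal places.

0.135

The sequences differ at 5 of 37 positions (sites 3, 20, 30, 34, 37).
p = 5/37 = 0.135135… ≈ 0.135 (to 3 d.p.).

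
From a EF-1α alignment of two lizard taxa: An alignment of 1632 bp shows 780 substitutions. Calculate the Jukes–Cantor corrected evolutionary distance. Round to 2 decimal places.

p = 780/1632 ≈ 0.477941.
d = −(3/4) ln(1 − 4p/3) = −0.75 ln(1 − 0.637255) = −0.75 ln(0.362745)
  = −0.75 × (-1.014055) = 0.760541 substitutions/site.

0.76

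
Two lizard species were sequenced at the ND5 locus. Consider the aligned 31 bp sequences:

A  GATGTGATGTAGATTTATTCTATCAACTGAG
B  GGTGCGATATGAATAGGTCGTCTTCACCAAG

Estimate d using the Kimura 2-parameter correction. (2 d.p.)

Of 31 sites, 10 differences are transitions and 5 are transversions, so P = 10/31 ≈ 0.322581 and Q = 5/31 ≈ 0.16129.
Under the Kimura two-parameter model, d = −½ ln(1 − 2P − Q) − ¼ ln(1 − 2Q).
1 − 2P − Q = 0.193548, giving −½ ln(0.193548) = 0.821115.
1 − 2Q = 0.67742, giving −¼ ln(0.67742) = 0.097366.
d = 0.821115 + 0.097366 = 0.918481.

0.92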